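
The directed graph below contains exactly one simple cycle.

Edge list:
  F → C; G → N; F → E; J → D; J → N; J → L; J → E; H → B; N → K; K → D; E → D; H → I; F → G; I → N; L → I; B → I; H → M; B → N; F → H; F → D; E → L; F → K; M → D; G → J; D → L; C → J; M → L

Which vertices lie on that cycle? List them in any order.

DFS with gray/black marking from K:
K gray
  D gray
    L gray
      I gray
        N gray
          N→K: K is gray → back edge
Back edge closes the cycle K → D → L → I → N → K; its vertices are {D, I, K, L, N}.

D, I, K, L, N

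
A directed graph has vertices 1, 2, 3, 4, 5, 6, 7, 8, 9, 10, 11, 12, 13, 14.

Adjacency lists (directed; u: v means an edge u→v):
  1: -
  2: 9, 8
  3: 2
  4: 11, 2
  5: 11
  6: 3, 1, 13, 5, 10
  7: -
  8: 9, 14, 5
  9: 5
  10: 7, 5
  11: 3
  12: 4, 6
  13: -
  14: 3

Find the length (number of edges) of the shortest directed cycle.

4

For each vertex v, BFS finds the shortest path from v back to v.
The shortest such closed walk is 2 → 8 → 14 → 3 → 2, length 4.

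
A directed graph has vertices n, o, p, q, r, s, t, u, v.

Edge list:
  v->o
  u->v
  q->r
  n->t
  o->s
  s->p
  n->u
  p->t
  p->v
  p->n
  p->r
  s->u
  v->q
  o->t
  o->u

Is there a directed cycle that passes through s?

Yes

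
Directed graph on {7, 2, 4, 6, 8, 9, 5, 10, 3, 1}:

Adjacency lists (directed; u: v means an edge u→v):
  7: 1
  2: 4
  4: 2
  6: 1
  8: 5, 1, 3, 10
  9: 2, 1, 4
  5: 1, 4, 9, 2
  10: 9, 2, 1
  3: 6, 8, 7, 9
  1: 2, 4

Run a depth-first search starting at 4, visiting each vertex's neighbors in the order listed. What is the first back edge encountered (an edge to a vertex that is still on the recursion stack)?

2→4

DFS from 4 (visiting each vertex's neighbors in the order listed); mark gray on enter, black on exit:
4 gray
  2 gray
    2→4: 4 is gray → back edge
First back edge: 2 → 4.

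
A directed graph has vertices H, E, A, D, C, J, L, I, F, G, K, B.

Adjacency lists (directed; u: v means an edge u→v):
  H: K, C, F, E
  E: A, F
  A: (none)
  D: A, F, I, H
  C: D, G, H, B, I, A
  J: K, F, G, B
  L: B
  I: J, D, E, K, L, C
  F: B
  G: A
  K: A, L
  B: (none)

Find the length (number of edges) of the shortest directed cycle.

2

For each vertex v, BFS finds the shortest path from v back to v.
The shortest such closed walk is C → I → C, length 2.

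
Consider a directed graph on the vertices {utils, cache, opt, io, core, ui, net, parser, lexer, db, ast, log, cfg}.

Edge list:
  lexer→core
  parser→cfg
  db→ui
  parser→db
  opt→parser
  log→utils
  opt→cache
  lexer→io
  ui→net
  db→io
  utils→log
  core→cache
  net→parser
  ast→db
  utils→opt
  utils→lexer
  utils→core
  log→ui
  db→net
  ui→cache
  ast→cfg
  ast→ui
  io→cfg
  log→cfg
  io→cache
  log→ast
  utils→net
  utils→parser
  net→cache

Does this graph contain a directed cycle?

Yes

DFS with white/gray/black marking, starting from utils:
utils gray
  lexer gray
    io gray
      cfg gray
      cfg black
      cache gray
      cache black
    io black
    core gray
      core→cache: cache black — skip
    core black
  lexer black
  utils→core: core black — skip
  log gray
    ast gray
      db gray
        ui gray
          net gray
            net→cache: cache black — skip
            parser gray
              parser→db: db is gray → back edge
Back edge found, so a cycle exists: db → ui → net → parser → db.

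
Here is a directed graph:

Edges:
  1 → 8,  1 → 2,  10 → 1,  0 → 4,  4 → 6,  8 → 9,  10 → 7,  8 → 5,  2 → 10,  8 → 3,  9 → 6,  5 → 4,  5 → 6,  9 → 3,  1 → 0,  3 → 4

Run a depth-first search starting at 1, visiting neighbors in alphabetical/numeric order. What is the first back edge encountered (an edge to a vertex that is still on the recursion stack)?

10->1

DFS from 1 (visiting neighbors in alphabetical/numeric order); mark gray on enter, black on exit:
1 gray
  0 gray
    4 gray
      6 gray
      6 black
    4 black
  0 black
  2 gray
    10 gray
      10→1: 1 is gray → back edge
First back edge: 10 → 1.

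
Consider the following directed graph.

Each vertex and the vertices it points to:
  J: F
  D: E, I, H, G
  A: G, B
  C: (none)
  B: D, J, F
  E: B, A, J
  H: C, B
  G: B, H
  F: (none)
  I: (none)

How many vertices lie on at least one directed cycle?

6

A vertex is on a directed cycle iff it belongs to a strongly connected component of size ≥ 2 (or has a self-loop).
The vertices on cycles are {A, B, D, E, G, H} — 6 in total.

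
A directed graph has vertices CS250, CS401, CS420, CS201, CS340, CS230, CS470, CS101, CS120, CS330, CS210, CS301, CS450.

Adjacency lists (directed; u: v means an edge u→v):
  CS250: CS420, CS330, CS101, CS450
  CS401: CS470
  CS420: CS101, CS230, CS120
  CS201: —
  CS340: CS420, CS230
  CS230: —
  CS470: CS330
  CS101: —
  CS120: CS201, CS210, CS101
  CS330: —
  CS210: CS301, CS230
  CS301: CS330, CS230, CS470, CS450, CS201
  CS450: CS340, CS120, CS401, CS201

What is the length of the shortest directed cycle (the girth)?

4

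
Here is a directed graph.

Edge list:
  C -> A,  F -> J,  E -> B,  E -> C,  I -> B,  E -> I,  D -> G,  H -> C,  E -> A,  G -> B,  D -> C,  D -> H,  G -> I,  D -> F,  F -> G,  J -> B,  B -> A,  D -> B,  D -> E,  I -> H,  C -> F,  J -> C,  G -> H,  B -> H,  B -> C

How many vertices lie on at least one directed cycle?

7

A vertex is on a directed cycle iff it belongs to a strongly connected component of size ≥ 2 (or has a self-loop).
The vertices on cycles are {B, C, F, G, H, I, J} — 7 in total.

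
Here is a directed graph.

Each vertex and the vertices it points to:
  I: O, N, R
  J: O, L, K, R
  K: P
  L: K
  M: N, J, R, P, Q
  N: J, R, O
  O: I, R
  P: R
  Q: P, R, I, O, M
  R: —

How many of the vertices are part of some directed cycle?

6

A vertex is on a directed cycle iff it belongs to a strongly connected component of size ≥ 2 (or has a self-loop).
The vertices on cycles are {I, J, M, N, O, Q} — 6 in total.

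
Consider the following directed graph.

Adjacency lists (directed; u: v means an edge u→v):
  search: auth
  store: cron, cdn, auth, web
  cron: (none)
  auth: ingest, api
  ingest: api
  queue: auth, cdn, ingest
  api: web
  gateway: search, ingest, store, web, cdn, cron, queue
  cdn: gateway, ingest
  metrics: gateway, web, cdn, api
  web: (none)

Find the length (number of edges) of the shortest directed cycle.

2

For each vertex v, BFS finds the shortest path from v back to v.
The shortest such closed walk is gateway → cdn → gateway, length 2.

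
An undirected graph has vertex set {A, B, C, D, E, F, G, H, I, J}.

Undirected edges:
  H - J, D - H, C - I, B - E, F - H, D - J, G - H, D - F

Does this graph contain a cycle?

Yes

DFS, tracking each vertex's parent; an edge to a visited non-parent vertex closes a cycle.
Start from B:
visit B (parent –)
  visit E (parent B)
    E–B: parent, skip
visit A (parent –)
visit C (parent –)
  visit I (parent C)
    I–C: parent, skip
visit D (parent –)
  visit H (parent D)
    H–D: parent, skip
    visit F (parent H)
      F–D: D visited and ≠ parent → cycle
Cycle: D – H – F – D.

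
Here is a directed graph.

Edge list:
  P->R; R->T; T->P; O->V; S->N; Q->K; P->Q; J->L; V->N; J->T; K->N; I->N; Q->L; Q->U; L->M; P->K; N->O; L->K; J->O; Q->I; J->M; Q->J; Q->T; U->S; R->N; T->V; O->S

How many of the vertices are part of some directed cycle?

A vertex is on a directed cycle iff it belongs to a strongly connected component of size ≥ 2 (or has a self-loop).
The vertices on cycles are {J, N, O, P, Q, R, S, T, V} — 9 in total.

9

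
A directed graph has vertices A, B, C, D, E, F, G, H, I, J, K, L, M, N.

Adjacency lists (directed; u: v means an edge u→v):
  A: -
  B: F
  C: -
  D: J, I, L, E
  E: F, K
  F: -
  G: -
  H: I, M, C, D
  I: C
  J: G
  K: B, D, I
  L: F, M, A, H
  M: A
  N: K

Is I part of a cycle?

I lies on a cycle iff there is a path from I back to itself.
Exploring from I, it never reaches itself; equivalently, its strongly connected component is a singleton.

No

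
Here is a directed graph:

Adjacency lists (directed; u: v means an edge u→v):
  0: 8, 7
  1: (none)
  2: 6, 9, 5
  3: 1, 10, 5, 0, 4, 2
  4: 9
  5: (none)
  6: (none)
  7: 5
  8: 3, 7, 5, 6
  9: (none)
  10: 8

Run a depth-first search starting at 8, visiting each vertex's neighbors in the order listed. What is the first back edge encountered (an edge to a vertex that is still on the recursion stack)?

DFS from 8 (visiting each vertex's neighbors in the order listed); mark gray on enter, black on exit:
8 gray
  3 gray
    1 gray
    1 black
    10 gray
      10→8: 8 is gray → back edge
First back edge: 10 → 8.

10→8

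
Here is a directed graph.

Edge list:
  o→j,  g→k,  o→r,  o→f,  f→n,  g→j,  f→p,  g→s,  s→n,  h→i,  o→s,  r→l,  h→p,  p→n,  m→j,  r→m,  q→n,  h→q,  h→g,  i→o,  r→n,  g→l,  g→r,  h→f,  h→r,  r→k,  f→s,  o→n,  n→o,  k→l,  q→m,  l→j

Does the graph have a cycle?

Yes

DFS with white/gray/black marking, starting from i:
i gray
  o gray
    f gray
      n gray
        n→o: o is gray → back edge
Back edge found, so a cycle exists: o → f → n → o.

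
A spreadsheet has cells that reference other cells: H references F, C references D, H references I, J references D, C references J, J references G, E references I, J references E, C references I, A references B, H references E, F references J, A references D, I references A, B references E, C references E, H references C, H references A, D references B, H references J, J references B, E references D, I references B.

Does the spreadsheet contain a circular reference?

DFS with white/gray/black marking, starting from F:
F gray
  J gray
    G gray
    G black
    E gray
      I gray
        B gray
          B→E: E is gray → back edge
Back edge found, so a cycle exists: E → I → B → E.

Yes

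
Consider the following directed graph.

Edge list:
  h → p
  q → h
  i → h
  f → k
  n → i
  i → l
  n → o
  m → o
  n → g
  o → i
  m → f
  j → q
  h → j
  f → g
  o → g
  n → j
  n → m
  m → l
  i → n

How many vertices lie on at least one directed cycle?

7

A vertex is on a directed cycle iff it belongs to a strongly connected component of size ≥ 2 (or has a self-loop).
The vertices on cycles are {h, i, j, m, n, o, q} — 7 in total.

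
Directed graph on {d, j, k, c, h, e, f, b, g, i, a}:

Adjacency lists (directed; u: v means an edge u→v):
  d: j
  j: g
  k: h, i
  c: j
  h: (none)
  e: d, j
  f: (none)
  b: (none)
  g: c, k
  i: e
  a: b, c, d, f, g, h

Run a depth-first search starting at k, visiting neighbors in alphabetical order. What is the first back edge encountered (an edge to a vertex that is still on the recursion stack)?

c→j

DFS from k (visiting neighbors in alphabetical order); mark gray on enter, black on exit:
k gray
  h gray
  h black
  i gray
    e gray
      d gray
        j gray
          g gray
            c gray
              c→j: j is gray → back edge
First back edge: c → j.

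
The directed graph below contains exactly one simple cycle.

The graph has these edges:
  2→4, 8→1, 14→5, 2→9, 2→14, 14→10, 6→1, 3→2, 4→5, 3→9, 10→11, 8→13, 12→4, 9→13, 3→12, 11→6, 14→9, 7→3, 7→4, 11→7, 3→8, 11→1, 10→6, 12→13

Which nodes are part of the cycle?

DFS with gray/black marking from 3:
3 gray
  8 gray
    1 gray
    1 black
    13 gray
    13 black
  8 black
  12 gray
    4 gray
      5 gray
      5 black
    4 black
    12→13: 13 black — skip
  12 black
  2 gray
    14 gray
      14→5: 5 black — skip
      9 gray
        9→13: 13 black — skip
      9 black
      10 gray
        6 gray
          6→1: 1 black — skip
        6 black
        11 gray
          7 gray
            7→4: 4 black — skip
            7→3: 3 is gray → back edge
Back edge closes the cycle 3 → 2 → 14 → 10 → 11 → 7 → 3; its vertices are {2, 3, 7, 10, 11, 14}.

2, 3, 7, 10, 11, 14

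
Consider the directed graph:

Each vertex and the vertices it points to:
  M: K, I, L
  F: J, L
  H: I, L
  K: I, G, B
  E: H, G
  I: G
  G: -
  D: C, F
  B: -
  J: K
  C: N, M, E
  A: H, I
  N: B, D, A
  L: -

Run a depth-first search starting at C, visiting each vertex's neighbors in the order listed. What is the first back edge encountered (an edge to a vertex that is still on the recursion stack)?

D→C

DFS from C (visiting each vertex's neighbors in the order listed); mark gray on enter, black on exit:
C gray
  N gray
    B gray
    B black
    D gray
      D→C: C is gray → back edge
First back edge: D → C.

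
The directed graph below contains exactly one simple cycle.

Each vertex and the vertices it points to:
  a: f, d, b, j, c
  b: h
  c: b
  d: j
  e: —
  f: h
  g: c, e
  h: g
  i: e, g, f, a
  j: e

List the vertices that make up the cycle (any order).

b, c, g, h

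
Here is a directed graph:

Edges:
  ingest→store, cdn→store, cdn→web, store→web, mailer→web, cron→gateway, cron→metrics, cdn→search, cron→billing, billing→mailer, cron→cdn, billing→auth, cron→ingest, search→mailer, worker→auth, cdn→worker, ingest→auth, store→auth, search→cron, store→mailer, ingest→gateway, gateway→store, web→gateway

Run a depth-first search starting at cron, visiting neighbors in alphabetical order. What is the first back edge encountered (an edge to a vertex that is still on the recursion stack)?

store->mailer

DFS from cron (visiting neighbors in alphabetical order); mark gray on enter, black on exit:
cron gray
  billing gray
    auth gray
    auth black
    mailer gray
      web gray
        gateway gray
          store gray
            store→auth: auth black — skip
            store→mailer: mailer is gray → back edge
First back edge: store → mailer.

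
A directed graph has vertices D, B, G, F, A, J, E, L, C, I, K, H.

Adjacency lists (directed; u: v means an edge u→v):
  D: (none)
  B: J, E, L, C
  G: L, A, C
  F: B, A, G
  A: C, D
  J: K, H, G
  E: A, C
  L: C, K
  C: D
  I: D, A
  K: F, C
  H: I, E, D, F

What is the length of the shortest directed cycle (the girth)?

4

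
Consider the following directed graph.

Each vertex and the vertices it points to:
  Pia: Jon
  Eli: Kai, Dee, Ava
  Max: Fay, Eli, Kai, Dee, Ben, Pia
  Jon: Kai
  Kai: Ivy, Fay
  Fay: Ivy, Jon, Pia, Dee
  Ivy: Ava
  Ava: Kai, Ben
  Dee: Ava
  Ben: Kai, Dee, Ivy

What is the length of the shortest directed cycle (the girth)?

3

For each vertex v, BFS finds the shortest path from v back to v.
The shortest such closed walk is Fay → Jon → Kai → Fay, length 3.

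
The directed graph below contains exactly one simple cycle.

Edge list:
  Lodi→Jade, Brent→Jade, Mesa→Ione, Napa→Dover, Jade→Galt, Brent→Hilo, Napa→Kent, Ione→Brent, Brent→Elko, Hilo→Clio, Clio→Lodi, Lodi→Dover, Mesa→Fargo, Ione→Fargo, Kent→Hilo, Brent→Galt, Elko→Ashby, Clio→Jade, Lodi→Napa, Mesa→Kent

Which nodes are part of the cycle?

Clio, Hilo, Kent, Lodi, Napa

DFS with gray/black marking from Kent:
Kent gray
  Hilo gray
    Clio gray
      Lodi gray
        Napa gray
          Napa→Kent: Kent is gray → back edge
Back edge closes the cycle Kent → Hilo → Clio → Lodi → Napa → Kent; its vertices are {Clio, Hilo, Kent, Lodi, Napa}.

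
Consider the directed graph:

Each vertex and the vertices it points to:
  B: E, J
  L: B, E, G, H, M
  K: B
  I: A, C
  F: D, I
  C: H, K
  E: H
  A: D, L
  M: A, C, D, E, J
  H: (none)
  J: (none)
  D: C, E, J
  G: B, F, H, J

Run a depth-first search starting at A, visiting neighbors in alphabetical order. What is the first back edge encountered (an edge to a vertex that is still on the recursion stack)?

DFS from A (visiting neighbors in alphabetical order); mark gray on enter, black on exit:
A gray
  D gray
    C gray
      H gray
      H black
      K gray
        B gray
          E gray
            E→H: H black — skip
          E black
          J gray
          J black
        B black
      K black
    C black
    D→E: E black — skip
    D→J: J black — skip
  D black
  L gray
    L→B: B black — skip
    L→E: E black — skip
    G gray
      G→B: B black — skip
      F gray
        F→D: D black — skip
        I gray
          I→A: A is gray → back edge
First back edge: I → A.

I->A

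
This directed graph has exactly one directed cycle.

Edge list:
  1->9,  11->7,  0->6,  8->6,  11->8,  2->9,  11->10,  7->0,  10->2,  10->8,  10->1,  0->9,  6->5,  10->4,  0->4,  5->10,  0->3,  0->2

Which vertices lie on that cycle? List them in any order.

5, 6, 8, 10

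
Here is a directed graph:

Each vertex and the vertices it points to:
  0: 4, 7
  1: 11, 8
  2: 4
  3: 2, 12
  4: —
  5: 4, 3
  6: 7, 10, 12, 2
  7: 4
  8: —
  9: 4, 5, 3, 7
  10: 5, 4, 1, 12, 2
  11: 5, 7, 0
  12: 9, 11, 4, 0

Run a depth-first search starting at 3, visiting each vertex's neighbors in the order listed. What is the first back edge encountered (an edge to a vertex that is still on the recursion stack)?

5→3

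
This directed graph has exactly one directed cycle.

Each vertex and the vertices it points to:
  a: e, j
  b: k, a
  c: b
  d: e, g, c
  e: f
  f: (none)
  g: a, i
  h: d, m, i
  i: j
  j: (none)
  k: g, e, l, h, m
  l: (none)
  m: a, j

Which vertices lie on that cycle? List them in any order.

b, c, d, h, k

DFS with gray/black marking from b:
b gray
  k gray
    g gray
      a gray
        e gray
          f gray
          f black
        e black
        j gray
        j black
      a black
      i gray
        i→j: j black — skip
      i black
    g black
    k→e: e black — skip
    l gray
    l black
    h gray
      d gray
        d→e: e black — skip
        d→g: g black — skip
        c gray
          c→b: b is gray → back edge
Back edge closes the cycle b → k → h → d → c → b; its vertices are {b, c, d, h, k}.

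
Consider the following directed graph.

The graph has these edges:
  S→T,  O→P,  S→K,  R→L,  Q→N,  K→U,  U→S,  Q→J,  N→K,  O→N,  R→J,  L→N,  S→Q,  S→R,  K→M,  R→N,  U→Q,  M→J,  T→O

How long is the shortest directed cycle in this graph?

For each vertex v, BFS finds the shortest path from v back to v.
The shortest such closed walk is S → K → U → S, length 3.

3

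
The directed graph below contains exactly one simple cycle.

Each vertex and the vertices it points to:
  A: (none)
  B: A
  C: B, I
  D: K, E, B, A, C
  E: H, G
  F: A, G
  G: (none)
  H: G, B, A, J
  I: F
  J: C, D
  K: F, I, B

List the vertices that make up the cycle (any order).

DFS with gray/black marking from J:
J gray
  C gray
    B gray
      A gray
      A black
    B black
    I gray
      F gray
        F→A: A black — skip
        G gray
        G black
      F black
    I black
  C black
  D gray
    K gray
      K→F: F black — skip
      K→I: I black — skip
      K→B: B black — skip
    K black
    E gray
      H gray
        H→G: G black — skip
        H→B: B black — skip
        H→A: A black — skip
        H→J: J is gray → back edge
Back edge closes the cycle J → D → E → H → J; its vertices are {D, E, H, J}.

D, E, H, J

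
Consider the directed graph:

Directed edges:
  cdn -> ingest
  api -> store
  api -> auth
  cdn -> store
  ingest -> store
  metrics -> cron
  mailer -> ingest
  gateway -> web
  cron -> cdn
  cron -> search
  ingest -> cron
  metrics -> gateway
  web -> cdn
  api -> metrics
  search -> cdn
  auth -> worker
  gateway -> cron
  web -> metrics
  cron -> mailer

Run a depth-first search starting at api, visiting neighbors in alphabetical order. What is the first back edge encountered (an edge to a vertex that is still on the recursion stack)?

DFS from api (visiting neighbors in alphabetical order); mark gray on enter, black on exit:
api gray
  auth gray
    worker gray
    worker black
  auth black
  metrics gray
    cron gray
      cdn gray
        ingest gray
          ingest→cron: cron is gray → back edge
First back edge: ingest → cron.

ingest->cron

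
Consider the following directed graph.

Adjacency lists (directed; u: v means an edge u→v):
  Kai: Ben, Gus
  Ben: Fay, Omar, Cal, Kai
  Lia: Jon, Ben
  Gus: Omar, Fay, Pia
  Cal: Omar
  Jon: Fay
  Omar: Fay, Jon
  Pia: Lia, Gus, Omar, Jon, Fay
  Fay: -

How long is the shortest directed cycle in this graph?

2

For each vertex v, BFS finds the shortest path from v back to v.
The shortest such closed walk is Ben → Kai → Ben, length 2.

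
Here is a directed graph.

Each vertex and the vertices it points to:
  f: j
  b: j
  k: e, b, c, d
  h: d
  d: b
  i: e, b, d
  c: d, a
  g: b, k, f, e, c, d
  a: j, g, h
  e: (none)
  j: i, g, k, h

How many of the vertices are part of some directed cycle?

A vertex is on a directed cycle iff it belongs to a strongly connected component of size ≥ 2 (or has a self-loop).
The vertices on cycles are {a, b, c, d, f, g, h, i, j, k} — 10 in total.

10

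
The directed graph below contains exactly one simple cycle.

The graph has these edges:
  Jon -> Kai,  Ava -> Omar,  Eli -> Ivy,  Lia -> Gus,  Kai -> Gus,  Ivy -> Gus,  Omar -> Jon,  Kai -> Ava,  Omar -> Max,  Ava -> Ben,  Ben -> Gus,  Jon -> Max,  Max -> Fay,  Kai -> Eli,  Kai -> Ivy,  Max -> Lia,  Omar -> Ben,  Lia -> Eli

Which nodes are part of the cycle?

Ava, Jon, Kai, Omar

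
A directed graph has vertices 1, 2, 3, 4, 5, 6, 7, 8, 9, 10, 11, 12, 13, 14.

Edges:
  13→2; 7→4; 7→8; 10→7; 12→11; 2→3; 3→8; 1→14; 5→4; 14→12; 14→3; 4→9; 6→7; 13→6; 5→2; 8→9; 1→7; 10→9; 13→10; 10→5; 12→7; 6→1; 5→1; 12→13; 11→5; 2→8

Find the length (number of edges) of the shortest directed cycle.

5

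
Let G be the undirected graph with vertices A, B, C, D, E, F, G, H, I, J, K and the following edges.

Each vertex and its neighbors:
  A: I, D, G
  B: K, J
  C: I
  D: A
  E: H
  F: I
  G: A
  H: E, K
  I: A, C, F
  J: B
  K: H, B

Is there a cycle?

No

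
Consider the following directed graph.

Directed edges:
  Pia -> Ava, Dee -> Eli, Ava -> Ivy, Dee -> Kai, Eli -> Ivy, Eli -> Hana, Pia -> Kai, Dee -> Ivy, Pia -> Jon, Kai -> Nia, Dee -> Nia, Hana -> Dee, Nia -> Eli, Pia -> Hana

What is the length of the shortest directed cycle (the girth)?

For each vertex v, BFS finds the shortest path from v back to v.
The shortest such closed walk is Hana → Dee → Eli → Hana, length 3.

3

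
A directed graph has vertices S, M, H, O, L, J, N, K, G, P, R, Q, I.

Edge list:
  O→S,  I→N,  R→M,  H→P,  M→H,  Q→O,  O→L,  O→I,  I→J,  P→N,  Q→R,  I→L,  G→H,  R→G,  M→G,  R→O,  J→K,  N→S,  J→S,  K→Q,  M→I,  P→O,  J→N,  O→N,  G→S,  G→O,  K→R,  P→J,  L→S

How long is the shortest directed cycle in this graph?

5

For each vertex v, BFS finds the shortest path from v back to v.
The shortest such closed walk is K → R → O → I → J → K, length 5.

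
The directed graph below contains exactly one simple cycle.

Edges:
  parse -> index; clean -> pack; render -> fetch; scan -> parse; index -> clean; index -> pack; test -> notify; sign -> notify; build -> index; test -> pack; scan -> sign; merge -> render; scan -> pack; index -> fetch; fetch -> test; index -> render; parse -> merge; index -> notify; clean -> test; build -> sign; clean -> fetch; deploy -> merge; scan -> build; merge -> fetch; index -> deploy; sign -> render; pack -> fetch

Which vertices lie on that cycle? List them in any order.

DFS with gray/black marking from test:
test gray
  pack gray
    fetch gray
      fetch→test: test is gray → back edge
Back edge closes the cycle test → pack → fetch → test; its vertices are {pack, test, fetch}.

pack, test, fetch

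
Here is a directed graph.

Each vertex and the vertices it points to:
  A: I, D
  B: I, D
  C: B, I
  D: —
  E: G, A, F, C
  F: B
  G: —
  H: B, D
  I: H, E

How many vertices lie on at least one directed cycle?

7

A vertex is on a directed cycle iff it belongs to a strongly connected component of size ≥ 2 (or has a self-loop).
The vertices on cycles are {A, B, C, E, F, H, I} — 7 in total.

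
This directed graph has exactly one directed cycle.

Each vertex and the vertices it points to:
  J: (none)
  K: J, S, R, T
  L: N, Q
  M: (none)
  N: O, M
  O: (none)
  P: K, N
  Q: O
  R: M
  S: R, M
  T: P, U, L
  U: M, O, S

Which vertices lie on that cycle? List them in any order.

DFS with gray/black marking from K:
K gray
  J gray
  J black
  S gray
    R gray
      M gray
      M black
    R black
    S→M: M black — skip
  S black
  K→R: R black — skip
  T gray
    P gray
      P→K: K is gray → back edge
Back edge closes the cycle K → T → P → K; its vertices are {K, P, T}.

K, P, T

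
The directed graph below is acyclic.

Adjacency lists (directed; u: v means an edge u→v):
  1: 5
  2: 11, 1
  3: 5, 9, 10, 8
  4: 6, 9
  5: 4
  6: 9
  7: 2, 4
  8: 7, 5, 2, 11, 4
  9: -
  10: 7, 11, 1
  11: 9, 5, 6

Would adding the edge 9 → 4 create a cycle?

Adding 9→4 creates a cycle iff 4 can already reach 9.
Path from 4: 4 → 9.
So 4 → … → 9 → 4 is a cycle.

Yes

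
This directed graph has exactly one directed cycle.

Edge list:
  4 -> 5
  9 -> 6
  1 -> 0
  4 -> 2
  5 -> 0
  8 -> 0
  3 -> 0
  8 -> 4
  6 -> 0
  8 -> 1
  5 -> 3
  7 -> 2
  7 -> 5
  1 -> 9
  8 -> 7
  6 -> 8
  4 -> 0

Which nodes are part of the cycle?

DFS with gray/black marking from 8:
8 gray
  4 gray
    2 gray
    2 black
    5 gray
      3 gray
        0 gray
        0 black
      3 black
      5→0: 0 black — skip
    5 black
    4→0: 0 black — skip
  4 black
  7 gray
    7→2: 2 black — skip
    7→5: 5 black — skip
  7 black
  1 gray
    1→0: 0 black — skip
    9 gray
      6 gray
        6→0: 0 black — skip
        6→8: 8 is gray → back edge
Back edge closes the cycle 8 → 1 → 9 → 6 → 8; its vertices are {1, 6, 8, 9}.

1, 6, 8, 9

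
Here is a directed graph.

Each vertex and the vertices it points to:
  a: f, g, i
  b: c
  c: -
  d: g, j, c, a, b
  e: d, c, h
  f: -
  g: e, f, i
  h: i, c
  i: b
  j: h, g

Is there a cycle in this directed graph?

Yes

DFS with white/gray/black marking, starting from i:
i gray
  b gray
    c gray
    c black
  b black
i black
a gray
  f gray
  f black
  g gray
    e gray
      d gray
        d→g: g is gray → back edge
Back edge found, so a cycle exists: g → e → d → g.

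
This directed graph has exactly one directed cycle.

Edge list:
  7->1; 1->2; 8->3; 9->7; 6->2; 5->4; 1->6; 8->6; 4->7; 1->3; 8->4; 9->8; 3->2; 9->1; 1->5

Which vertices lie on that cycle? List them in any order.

DFS with gray/black marking from 7:
7 gray
  1 gray
    6 gray
      2 gray
      2 black
    6 black
    3 gray
      3→2: 2 black — skip
    3 black
    1→2: 2 black — skip
    5 gray
      4 gray
        4→7: 7 is gray → back edge
Back edge closes the cycle 7 → 1 → 5 → 4 → 7; its vertices are {1, 4, 5, 7}.

1, 4, 5, 7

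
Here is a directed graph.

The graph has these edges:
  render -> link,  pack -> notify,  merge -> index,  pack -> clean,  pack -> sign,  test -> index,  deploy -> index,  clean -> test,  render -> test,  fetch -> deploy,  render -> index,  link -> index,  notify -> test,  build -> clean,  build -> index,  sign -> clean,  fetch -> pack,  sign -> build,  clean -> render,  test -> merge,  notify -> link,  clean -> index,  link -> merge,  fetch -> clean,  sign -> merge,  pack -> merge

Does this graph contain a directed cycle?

DFS with white/gray/black marking, starting from pack:
pack gray
  clean gray
    render gray
      index gray
      index black
      test gray
        merge gray
          merge→index: index black — skip
        merge black
        test→index: index black — skip
      test black
      link gray
        link→index: index black — skip
        link→merge: merge black — skip
      link black
    render black
    clean→index: index black — skip
    clean→test: test black — skip
  clean black
  sign gray
    sign→merge: merge black — skip
    build gray
      build→index: index black — skip
      build→clean: clean black — skip
    build black
    sign→clean: clean black — skip
  sign black
  pack→merge: merge black — skip
  notify gray
    notify→test: test black — skip
    notify→link: link black — skip
  notify black
pack black
fetch gray
  deploy gray
    deploy→index: index black — skip
  deploy black
  fetch→clean: clean black — skip
  fetch→pack: pack black — skip
fetch black
Every edge goes to a white or black vertex — no back edge, so the graph is acyclic.

No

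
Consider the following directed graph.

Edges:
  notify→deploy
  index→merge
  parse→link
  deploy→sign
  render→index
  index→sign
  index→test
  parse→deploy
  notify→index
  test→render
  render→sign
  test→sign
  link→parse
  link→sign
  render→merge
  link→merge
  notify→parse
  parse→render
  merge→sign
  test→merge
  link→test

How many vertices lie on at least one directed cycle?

5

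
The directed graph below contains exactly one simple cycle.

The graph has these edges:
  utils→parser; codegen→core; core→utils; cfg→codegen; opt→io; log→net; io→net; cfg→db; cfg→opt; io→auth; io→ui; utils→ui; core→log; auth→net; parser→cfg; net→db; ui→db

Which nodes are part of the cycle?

DFS with gray/black marking from utils:
utils gray
  parser gray
    cfg gray
      opt gray
        io gray
          auth gray
            net gray
              db gray
              db black
            net black
          auth black
          io→net: net black — skip
          ui gray
            ui→db: db black — skip
          ui black
        io black
      opt black
      codegen gray
        core gray
          core→utils: utils is gray → back edge
Back edge closes the cycle utils → parser → cfg → codegen → core → utils; its vertices are {cfg, core, utils, parser, codegen}.

cfg, core, utils, parser, codegen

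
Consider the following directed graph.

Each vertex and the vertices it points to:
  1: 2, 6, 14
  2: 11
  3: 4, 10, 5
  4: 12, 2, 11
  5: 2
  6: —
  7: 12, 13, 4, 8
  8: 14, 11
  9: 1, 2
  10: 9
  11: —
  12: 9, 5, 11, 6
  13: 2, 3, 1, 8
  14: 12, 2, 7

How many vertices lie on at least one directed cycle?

A vertex is on a directed cycle iff it belongs to a strongly connected component of size ≥ 2 (or has a self-loop).
The vertices on cycles are {1, 3, 4, 7, 8, 9, 10, 12, 13, 14} — 10 in total.

10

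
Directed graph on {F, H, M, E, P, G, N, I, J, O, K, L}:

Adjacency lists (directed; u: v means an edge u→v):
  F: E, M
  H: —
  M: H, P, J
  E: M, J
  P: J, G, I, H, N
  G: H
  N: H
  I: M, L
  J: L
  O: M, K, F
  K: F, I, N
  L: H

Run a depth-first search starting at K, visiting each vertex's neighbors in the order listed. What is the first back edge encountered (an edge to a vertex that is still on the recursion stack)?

I->M

DFS from K (visiting each vertex's neighbors in the order listed); mark gray on enter, black on exit:
K gray
  F gray
    E gray
      M gray
        H gray
        H black
        P gray
          J gray
            L gray
              L→H: H black — skip
            L black
          J black
          G gray
            G→H: H black — skip
          G black
          I gray
            I→M: M is gray → back edge
First back edge: I → M.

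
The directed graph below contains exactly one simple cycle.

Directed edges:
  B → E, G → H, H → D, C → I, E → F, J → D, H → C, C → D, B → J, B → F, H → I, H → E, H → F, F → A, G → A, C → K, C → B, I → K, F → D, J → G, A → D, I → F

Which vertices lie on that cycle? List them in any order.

DFS with gray/black marking from H:
H gray
  I gray
    F gray
      A gray
        D gray
        D black
      A black
      F→D: D black — skip
    F black
    K gray
    K black
  I black
  C gray
    C→K: K black — skip
    B gray
      J gray
        G gray
          G→H: H is gray → back edge
Back edge closes the cycle H → C → B → J → G → H; its vertices are {B, C, G, H, J}.

B, C, G, H, J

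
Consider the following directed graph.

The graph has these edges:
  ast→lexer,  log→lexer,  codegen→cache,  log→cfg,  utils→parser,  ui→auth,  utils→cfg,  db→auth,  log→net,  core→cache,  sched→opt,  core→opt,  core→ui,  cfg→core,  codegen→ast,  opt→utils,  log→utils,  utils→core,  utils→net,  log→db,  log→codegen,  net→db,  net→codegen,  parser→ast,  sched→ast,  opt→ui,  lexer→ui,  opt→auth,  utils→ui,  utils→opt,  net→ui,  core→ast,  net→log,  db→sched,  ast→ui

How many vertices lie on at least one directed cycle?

8

A vertex is on a directed cycle iff it belongs to a strongly connected component of size ≥ 2 (or has a self-loop).
The vertices on cycles are {db, cfg, log, net, opt, core, sched, utils} — 8 in total.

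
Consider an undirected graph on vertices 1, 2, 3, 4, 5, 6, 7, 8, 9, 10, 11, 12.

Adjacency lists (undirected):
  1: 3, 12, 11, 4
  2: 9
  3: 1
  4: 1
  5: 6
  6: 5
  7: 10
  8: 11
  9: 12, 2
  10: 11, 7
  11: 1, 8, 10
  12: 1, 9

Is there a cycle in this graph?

No

DFS, tracking each vertex's parent; an edge to a visited non-parent vertex closes a cycle.
Start from 3:
visit 3 (parent –)
  visit 1 (parent 3)
    1–3: parent, skip
    visit 12 (parent 1)
      12–1: parent, skip
      visit 9 (parent 12)
        9–12: parent, skip
        visit 2 (parent 9)
          2–9: parent, skip
    visit 11 (parent 1)
      11–1: parent, skip
      visit 8 (parent 11)
        8–11: parent, skip
      visit 10 (parent 11)
        10–11: parent, skip
        visit 7 (parent 10)
          7–10: parent, skip
    visit 4 (parent 1)
      4–1: parent, skip
visit 5 (parent –)
  visit 6 (parent 5)
    6–5: parent, skip
No non-parent visited neighbor found — the graph is a forest.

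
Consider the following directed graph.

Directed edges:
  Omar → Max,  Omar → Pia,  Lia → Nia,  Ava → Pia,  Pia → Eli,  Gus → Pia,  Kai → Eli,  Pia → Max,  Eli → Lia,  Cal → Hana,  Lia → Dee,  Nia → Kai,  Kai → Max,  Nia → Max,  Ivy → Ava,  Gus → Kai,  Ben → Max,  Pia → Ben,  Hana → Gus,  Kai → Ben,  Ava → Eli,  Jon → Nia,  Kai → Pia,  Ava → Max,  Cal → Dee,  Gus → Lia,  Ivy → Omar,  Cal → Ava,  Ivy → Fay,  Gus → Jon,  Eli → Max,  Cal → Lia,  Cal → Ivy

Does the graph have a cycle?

DFS with white/gray/black marking, starting from Dee:
Dee gray
Dee black
Pia gray
  Max gray
  Max black
  Eli gray
    Lia gray
      Lia→Dee: Dee black — skip
      Nia gray
        Nia→Max: Max black — skip
        Kai gray
          Kai→Pia: Pia is gray → back edge
Back edge found, so a cycle exists: Pia → Eli → Lia → Nia → Kai → Pia.

Yes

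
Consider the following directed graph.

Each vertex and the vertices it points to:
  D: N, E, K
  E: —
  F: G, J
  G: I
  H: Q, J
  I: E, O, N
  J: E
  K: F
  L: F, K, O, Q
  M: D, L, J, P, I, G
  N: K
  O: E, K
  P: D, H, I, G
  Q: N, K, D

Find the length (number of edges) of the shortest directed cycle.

5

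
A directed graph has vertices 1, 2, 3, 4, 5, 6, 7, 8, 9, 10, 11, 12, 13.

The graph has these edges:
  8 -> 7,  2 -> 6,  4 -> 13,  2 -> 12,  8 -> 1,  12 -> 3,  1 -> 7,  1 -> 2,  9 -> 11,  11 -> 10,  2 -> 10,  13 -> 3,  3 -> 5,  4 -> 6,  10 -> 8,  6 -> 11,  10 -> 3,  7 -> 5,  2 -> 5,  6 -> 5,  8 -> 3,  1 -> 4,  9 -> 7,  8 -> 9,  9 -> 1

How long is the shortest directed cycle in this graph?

For each vertex v, BFS finds the shortest path from v back to v.
The shortest such closed walk is 1 → 2 → 10 → 8 → 1, length 4.

4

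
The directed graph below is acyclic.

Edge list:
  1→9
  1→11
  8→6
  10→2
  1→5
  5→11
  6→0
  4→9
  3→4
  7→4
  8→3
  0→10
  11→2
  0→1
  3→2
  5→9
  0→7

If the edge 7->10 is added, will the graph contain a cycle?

No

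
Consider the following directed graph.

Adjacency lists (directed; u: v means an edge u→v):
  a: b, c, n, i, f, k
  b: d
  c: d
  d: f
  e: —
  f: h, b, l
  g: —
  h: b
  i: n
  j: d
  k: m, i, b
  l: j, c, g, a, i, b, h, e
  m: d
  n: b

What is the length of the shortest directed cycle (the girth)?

3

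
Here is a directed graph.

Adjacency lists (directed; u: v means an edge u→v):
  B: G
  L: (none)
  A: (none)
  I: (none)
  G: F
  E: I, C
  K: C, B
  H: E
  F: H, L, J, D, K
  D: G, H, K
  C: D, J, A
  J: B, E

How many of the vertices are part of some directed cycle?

9

A vertex is on a directed cycle iff it belongs to a strongly connected component of size ≥ 2 (or has a self-loop).
The vertices on cycles are {B, C, D, E, F, G, H, J, K} — 9 in total.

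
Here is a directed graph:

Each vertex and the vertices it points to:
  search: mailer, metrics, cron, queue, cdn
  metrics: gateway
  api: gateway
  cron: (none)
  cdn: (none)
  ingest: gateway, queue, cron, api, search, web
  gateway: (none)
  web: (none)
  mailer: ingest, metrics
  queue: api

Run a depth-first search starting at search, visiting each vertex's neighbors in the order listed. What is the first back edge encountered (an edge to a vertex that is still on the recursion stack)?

ingest->search

DFS from search (visiting each vertex's neighbors in the order listed); mark gray on enter, black on exit:
search gray
  mailer gray
    ingest gray
      gateway gray
      gateway black
      queue gray
        api gray
          api→gateway: gateway black — skip
        api black
      queue black
      cron gray
      cron black
      ingest→api: api black — skip
      ingest→search: search is gray → back edge
First back edge: ingest → search.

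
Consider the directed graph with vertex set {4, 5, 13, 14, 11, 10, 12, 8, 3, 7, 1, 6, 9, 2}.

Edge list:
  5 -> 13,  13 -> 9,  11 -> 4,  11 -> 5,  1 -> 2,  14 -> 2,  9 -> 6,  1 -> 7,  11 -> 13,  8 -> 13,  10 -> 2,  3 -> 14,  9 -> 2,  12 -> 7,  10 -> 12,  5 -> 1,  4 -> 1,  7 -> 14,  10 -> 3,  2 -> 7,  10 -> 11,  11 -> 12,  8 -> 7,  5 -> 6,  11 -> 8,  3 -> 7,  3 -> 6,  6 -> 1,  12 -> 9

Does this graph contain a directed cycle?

DFS with white/gray/black marking, starting from 11:
11 gray
  8 gray
    7 gray
      14 gray
        2 gray
          2→7: 7 is gray → back edge
Back edge found, so a cycle exists: 7 → 14 → 2 → 7.

Yes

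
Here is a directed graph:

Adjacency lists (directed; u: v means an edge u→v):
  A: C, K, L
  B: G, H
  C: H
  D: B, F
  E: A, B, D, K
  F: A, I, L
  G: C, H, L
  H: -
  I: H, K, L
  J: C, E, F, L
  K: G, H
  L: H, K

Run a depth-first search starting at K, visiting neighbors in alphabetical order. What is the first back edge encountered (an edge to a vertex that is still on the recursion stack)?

L->K

DFS from K (visiting neighbors in alphabetical order); mark gray on enter, black on exit:
K gray
  G gray
    C gray
      H gray
      H black
    C black
    G→H: H black — skip
    L gray
      L→H: H black — skip
      L→K: K is gray → back edge
First back edge: L → K.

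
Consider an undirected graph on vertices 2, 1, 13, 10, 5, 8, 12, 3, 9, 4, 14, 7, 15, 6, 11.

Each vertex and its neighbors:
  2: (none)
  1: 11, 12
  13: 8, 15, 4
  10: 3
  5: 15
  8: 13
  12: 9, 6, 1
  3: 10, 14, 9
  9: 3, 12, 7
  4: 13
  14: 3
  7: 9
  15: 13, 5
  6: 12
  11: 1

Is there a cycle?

No

DFS, tracking each vertex's parent; an edge to a visited non-parent vertex closes a cycle.
Start from 8:
visit 8 (parent –)
  visit 13 (parent 8)
    13–8: parent, skip
    visit 15 (parent 13)
      15–13: parent, skip
      visit 5 (parent 15)
        5–15: parent, skip
    visit 4 (parent 13)
      4–13: parent, skip
visit 2 (parent –)
visit 1 (parent –)
  visit 11 (parent 1)
    11–1: parent, skip
  visit 12 (parent 1)
    visit 9 (parent 12)
      visit 3 (parent 9)
        visit 10 (parent 3)
          10–3: parent, skip
        visit 14 (parent 3)
          14–3: parent, skip
        3–9: parent, skip
      9–12: parent, skip
      visit 7 (parent 9)
        7–9: parent, skip
    visit 6 (parent 12)
      6–12: parent, skip
    12–1: parent, skip
No non-parent visited neighbor found — the graph is a forest.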